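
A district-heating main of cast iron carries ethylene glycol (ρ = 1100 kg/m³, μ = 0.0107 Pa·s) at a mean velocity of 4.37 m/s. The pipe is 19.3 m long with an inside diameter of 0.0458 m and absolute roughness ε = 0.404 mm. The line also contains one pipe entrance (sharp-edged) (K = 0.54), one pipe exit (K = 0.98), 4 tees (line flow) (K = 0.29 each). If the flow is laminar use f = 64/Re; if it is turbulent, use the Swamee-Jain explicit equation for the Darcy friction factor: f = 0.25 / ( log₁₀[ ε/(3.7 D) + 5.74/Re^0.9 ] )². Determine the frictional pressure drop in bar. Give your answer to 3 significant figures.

Reynolds number Re = ρVD/μ = 1100 · 4.37 · 0.0458 / 0.0107 = 2.058e+04.
Re > 4000 → turbulent. Relative roughness ε/D = 0.000404/0.0458 = 0.00882. Swamee-Jain: f = 0.25/(log₁₀[0.00882/3.7 + 5.74/2.058e+04^0.9])² = 0.25/(log₁₀[0.00238 + 0.000753])² = 0.25/(-2.503)² = 0.03989.
Total minor-loss coefficient ΣK = 1·0.54 + 1·0.98 + 4·0.29 = 2.68.
ΔP = [f·L/D + ΣK]·(ρV²/2) = [0.03989·19.3/0.0458 + 2.68]·(1100·4.37²/2) = [16.81 + 2.68]·1.05e+04 = 2.047e+05 Pa.
ΔP = 2.047e+05 Pa = 2.05 bar.

ΔP ≈ 2.05 bar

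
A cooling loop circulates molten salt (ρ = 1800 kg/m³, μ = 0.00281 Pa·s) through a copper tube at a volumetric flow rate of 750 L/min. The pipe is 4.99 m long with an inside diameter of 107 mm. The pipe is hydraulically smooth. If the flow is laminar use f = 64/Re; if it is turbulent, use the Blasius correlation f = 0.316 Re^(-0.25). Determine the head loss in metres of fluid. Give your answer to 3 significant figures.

h_f ≈ 0.0826 m

Q = 750 L/min = 750/60000 = 0.0125 m³/s.
Cross-sectional area A = πD²/4 = π(0.107)²/4 = 0.008992 m²; mean velocity V = Q/A = 0.0125/0.008992 = 1.39 m/s.
Reynolds number Re = ρVD/μ = 1800 · 1.39 · 0.107 / 0.00281 = 9.528e+04.
Re > 4000 → turbulent. Smooth-pipe (Blasius): f = 0.316 Re^(-0.25) = 0.316/(9.528e+04)^0.25 = 0.01799.
Darcy-Weisbach: ΔP = f(L/D)(ρV²/2) = 0.01799·(4.99/0.107)·(1800·1.39²/2) = 0.01799·46.64·1739 = 1459 Pa.
Head loss h_f = ΔP/(ρg) = 1459/(1800·9.81) = 0.0826 m.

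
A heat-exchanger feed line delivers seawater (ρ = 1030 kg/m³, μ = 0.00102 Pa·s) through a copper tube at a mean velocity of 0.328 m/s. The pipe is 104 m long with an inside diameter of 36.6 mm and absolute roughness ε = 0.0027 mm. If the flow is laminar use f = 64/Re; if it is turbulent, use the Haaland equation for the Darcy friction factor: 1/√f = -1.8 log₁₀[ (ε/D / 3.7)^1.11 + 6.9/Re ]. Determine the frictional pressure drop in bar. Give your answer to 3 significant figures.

ΔP ≈ 0.0463 bar

Reynolds number Re = ρVD/μ = 1030 · 0.328 · 0.0366 / 0.00102 = 1.212e+04.
Re > 4000 → turbulent. Relative roughness ε/D = 2.7e-06/0.0366 = 7.38e-05. Haaland: 1/√f = -1.8 log₁₀[(7.38e-05/3.7)^1.11 + 6.9/1.212e+04] = -1.8 log₁₀[6.06e-06 + 0.000569] = 5.832, so f = 0.0294.
Darcy-Weisbach: ΔP = f(L/D)(ρV²/2) = 0.0294·(104/0.0366)·(1030·0.328²/2) = 0.0294·2842·55.41 = 4628 Pa.
ΔP = 4628 Pa = 0.0463 bar.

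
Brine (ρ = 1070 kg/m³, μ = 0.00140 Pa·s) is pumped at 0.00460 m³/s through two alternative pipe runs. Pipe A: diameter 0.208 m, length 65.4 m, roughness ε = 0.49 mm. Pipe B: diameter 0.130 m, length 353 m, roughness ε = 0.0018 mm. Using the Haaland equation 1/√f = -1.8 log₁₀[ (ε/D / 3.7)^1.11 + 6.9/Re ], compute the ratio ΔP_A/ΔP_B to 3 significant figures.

ΔP_A/ΔP_B ≈ 0.0233

Pipe A: V = Q/A = 0.0046/0.03398 = 0.1354 m/s; Re = 2.152e+04; ε/D = 0.00236; Haaland → f = 0.02979; ΔP_A = f(L/D)(ρV²/2) = 91.83 Pa.
Pipe B: V = Q/A = 0.0046/0.01327 = 0.3466 m/s; Re = 3.443e+04; ε/D = 1.38e-05; Haaland → f = 0.02259; ΔP_B = f(L/D)(ρV²/2) = 3942 Pa.
ΔP_A/ΔP_B = 91.83/3942 = 0.0233.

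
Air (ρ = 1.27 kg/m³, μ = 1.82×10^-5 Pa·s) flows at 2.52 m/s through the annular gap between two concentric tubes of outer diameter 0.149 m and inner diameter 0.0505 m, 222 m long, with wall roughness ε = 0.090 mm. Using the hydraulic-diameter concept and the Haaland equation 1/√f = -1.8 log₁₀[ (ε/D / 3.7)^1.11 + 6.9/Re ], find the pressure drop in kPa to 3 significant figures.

ΔP ≈ 0.257 kPa

Hydraulic diameter D_h = 4A/P = D_o - D_i = 0.149 - 0.0505 = 0.0985 m.
Re = ρVD_h/μ = 1.27·2.52·0.0985/1.82e-05 = 1.732e+04.
ε/D_h = 9e-05/0.0985 = 0.000914; Haaland gives 1/√f = -1.8 log₁₀[9.9e-05+0.000398] = 5.946, so f = 0.02829.
ΔP = f(L/D_h)(ρV²/2) = 0.02829·222/0.0985·4.033 = 257.1 Pa.
ΔP = 0.257 kPa.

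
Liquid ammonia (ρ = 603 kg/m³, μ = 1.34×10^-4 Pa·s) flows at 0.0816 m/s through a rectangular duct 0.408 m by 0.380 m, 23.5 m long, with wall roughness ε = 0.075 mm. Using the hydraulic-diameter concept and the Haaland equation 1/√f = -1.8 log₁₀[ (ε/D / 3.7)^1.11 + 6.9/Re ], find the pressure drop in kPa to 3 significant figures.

Hydraulic diameter D_h = 4A/P = 4·(0.408·0.38)/(2·(0.408+0.38)) = 0.6202/1.576 = 0.3935 m.
Re = ρVD_h/μ = 603·0.0816·0.3935/0.000134 = 1.445e+05.
ε/D_h = 7.5e-05/0.3935 = 0.000191; Haaland gives 1/√f = -1.8 log₁₀[1.74e-05+4.78e-05] = 7.535, so f = 0.01761.
ΔP = f(L/D_h)(ρV²/2) = 0.01761·23.5/0.3935·2.008 = 2.112 Pa.
ΔP = 0.00211 kPa.

ΔP ≈ 0.00211 kPa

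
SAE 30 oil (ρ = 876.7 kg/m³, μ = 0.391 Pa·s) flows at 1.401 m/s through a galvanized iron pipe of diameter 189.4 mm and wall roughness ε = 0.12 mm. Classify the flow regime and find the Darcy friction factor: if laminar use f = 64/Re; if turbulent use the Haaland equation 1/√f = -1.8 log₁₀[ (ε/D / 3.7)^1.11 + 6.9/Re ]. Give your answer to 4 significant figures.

f ≈ 0.1076

Re = ρVD/μ = 876.7·1.401·0.1894/0.391 = 595.
Re < 2300 → laminar, so f = 64/Re = 0.1076 (roughness is irrelevant in laminar flow).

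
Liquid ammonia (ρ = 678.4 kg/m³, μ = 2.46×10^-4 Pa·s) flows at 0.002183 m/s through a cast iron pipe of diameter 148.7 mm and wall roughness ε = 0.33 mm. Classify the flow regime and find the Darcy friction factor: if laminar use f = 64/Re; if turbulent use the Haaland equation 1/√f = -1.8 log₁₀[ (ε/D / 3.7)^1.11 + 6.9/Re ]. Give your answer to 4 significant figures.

f ≈ 0.07149

Re = ρVD/μ = 678.4·0.002183·0.1487/0.000246 = 895.2.
Re < 2300 → laminar, so f = 64/Re = 0.07149 (roughness is irrelevant in laminar flow).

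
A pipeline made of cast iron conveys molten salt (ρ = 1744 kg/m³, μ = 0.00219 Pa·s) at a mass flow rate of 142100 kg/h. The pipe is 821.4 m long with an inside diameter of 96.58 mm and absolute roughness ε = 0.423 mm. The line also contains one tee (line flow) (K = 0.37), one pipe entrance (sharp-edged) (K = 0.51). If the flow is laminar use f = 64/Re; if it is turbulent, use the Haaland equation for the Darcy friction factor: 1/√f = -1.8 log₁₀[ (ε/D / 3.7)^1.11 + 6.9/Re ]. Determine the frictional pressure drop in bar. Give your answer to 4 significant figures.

ṁ = 142100 kg/h = 142100/3600 = 39.47 kg/s.
A = πD²/4 = π(0.09658)²/4 = 0.007326 m²; mean velocity V = ṁ/(ρA) = 39.47/(1744 · 0.007326) = 3.089 m/s.
Reynolds number Re = ρVD/μ = 1744 · 3.089 · 0.09658 / 0.00219 = 2.376e+05.
Re > 4000 → turbulent. Relative roughness ε/D = 0.000423/0.09658 = 0.00438. Haaland: 1/√f = -1.8 log₁₀[(0.00438/3.7)^1.11 + 6.9/2.376e+05] = -1.8 log₁₀[0.000564 + 2.9e-05] = 5.808, so f = 0.02964.
Total minor-loss coefficient ΣK = 1·0.37 + 1·0.51 = 0.88.
ΔP = [f·L/D + ΣK]·(ρV²/2) = [0.02964·821.4/0.09658 + 0.88]·(1744·3.089²/2) = [252.1 + 0.88]·8323 = 2.105e+06 Pa.
ΔP = 2.105e+06 Pa = 21.05 bar.

ΔP ≈ 21.05 bar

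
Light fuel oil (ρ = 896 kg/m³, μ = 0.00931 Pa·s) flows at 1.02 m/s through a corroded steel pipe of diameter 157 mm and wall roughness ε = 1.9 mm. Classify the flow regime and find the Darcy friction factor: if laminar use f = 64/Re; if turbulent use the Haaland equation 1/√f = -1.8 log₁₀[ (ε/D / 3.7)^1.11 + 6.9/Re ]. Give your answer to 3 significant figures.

f ≈ 0.0436

Re = ρVD/μ = 896·1.02·0.157/0.00931 = 1.541e+04.
Re > 4000 → turbulent. ε/D = 0.0019/0.157 = 0.0121; Haaland: 1/√f = -1.8 log₁₀[0.00174 + 0.000448] = 4.787, so f = 0.04364.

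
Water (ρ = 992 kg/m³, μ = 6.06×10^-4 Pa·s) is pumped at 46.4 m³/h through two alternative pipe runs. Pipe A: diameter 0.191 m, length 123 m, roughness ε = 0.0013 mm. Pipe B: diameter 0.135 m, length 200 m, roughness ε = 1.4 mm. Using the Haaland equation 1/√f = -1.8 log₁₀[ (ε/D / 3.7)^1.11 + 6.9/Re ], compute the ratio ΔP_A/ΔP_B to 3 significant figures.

Pipe A: V = Q/A = 0.01289/0.02865 = 0.4498 m/s; Re = 1.406e+05; ε/D = 6.81e-06; Haaland → f = 0.01665; ΔP_A = f(L/D)(ρV²/2) = 1076 Pa.
Pipe B: V = Q/A = 0.01289/0.01431 = 0.9004 m/s; Re = 1.99e+05; ε/D = 0.0104; Haaland → f = 0.03873; ΔP_B = f(L/D)(ρV²/2) = 2.307e+04 Pa.
ΔP_A/ΔP_B = 1076/2.307e+04 = 0.0466.

ΔP_A/ΔP_B ≈ 0.0466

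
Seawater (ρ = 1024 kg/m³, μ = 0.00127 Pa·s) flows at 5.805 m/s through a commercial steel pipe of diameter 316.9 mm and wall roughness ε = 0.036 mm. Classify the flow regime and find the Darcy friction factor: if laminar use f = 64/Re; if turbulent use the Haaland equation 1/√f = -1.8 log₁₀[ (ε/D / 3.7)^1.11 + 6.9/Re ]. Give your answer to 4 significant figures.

Re = ρVD/μ = 1024·5.805·0.3169/0.00127 = 1.483e+06.
Re > 4000 → turbulent. ε/D = 3.6e-05/0.3169 = 0.000114; Haaland: 1/√f = -1.8 log₁₀[9.79e-06 + 4.65e-06] = 8.713, so f = 0.01317.

f ≈ 0.01317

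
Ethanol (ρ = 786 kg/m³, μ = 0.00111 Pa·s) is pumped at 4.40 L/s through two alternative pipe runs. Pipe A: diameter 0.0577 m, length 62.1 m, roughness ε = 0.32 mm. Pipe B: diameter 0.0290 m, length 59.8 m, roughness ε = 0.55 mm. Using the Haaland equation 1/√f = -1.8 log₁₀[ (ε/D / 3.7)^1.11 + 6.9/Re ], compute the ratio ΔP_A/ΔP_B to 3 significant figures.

Pipe A: V = Q/A = 0.0044/0.002615 = 1.683 m/s; Re = 6.875e+04; ε/D = 0.00555; Haaland → f = 0.03255; ΔP_A = f(L/D)(ρV²/2) = 3.899e+04 Pa.
Pipe B: V = Q/A = 0.0044/0.0006605 = 6.661 m/s; Re = 1.368e+05; ε/D = 0.019; Haaland → f = 0.04804; ΔP_B = f(L/D)(ρV²/2) = 1.728e+06 Pa.
ΔP_A/ΔP_B = 3.899e+04/1.728e+06 = 0.0226.

ΔP_A/ΔP_B ≈ 0.0226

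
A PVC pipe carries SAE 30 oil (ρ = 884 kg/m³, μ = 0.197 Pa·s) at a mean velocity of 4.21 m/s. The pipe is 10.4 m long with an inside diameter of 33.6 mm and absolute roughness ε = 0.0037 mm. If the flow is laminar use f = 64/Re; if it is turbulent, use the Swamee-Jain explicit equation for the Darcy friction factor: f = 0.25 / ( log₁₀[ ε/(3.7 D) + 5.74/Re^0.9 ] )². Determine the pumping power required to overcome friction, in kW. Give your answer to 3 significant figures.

Reynolds number Re = ρVD/μ = 884 · 4.21 · 0.0336 / 0.197 = 634.8.
Re < 2300 → laminar flow, so f = 64/Re = 64/634.8 = 0.1008 (the turbulent correlation is not needed).
Darcy-Weisbach: ΔP = f(L/D)(ρV²/2) = 0.1008·(10.4/0.0336)·(884·4.21²/2) = 0.1008·309.5·7834 = 2.445e+05 Pa.
Q = V·A = 4.21·0.0008867 = 0.003733 m³/s.
Pumping power P = QΔP = 0.003733·2.445e+05 = 912.6 W = 0.913 kW.

P ≈ 0.913 kW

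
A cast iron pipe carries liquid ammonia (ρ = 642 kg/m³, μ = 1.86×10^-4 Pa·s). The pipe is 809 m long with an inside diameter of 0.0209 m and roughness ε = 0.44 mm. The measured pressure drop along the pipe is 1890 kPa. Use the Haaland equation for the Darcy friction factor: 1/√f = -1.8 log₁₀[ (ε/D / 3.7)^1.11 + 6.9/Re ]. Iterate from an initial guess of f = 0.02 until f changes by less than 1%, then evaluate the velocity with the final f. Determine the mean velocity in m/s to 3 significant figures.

V ≈ 1.74 m/s

Rearranging Darcy-Weisbach: V = √(2·ΔP·D/(f·L·ρ)). With ε/D = 0.00044/0.0209 = 0.0211, iterate starting from f = 0.02:
  f = 0.02 → V = √(2·1.89e+06·0.0209/(0.02·809·642)) = 2.758 m/s; Re = ρVD/μ = 1.989e+05; f → 0.04989
  f = 0.04989 → V = 1.746 m/s; Re = 1.26e+05; f → 0.05
Converged (Δf/f < 1%). With the final f = 0.05: V = √(2·1.89e+06·0.0209/(0.05·809·642)) = 1.744 m/s.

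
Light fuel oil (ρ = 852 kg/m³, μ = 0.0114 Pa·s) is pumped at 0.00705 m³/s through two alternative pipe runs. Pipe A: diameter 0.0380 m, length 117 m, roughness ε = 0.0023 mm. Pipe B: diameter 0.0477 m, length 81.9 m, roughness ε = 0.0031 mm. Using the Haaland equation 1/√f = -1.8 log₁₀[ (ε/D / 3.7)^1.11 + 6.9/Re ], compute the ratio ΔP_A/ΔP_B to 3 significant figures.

Pipe A: V = Q/A = 0.00705/0.001134 = 6.216 m/s; Re = 1.765e+04; ε/D = 6.05e-05; Haaland → f = 0.02666; ΔP_A = f(L/D)(ρV²/2) = 1.351e+06 Pa.
Pipe B: V = Q/A = 0.00705/0.001787 = 3.945 m/s; Re = 1.406e+04; ε/D = 6.5e-05; Haaland → f = 0.02826; ΔP_B = f(L/D)(ρV²/2) = 3.217e+05 Pa.
ΔP_A/ΔP_B = 1.351e+06/3.217e+05 = 4.20.

ΔP_A/ΔP_B ≈ 4.20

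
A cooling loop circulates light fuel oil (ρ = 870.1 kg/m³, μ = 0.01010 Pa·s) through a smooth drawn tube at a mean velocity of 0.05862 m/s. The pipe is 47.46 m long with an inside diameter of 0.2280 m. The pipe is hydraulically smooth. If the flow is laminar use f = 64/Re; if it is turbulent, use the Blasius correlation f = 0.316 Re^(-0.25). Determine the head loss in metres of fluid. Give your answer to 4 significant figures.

Reynolds number Re = ρVD/μ = 870.1 · 0.05862 · 0.228 / 0.0101 = 1151.
Re < 2300 → laminar flow, so f = 64/Re = 64/1151 = 0.05558 (the turbulent correlation is not needed).
Darcy-Weisbach: ΔP = f(L/D)(ρV²/2) = 0.05558·(47.46/0.228)·(870.1·0.05862²/2) = 0.05558·208.2·1.495 = 17.3 Pa.
Head loss h_f = ΔP/(ρg) = 17.3/(870.1·9.81) = 0.002026 m.

h_f ≈ 0.002026 m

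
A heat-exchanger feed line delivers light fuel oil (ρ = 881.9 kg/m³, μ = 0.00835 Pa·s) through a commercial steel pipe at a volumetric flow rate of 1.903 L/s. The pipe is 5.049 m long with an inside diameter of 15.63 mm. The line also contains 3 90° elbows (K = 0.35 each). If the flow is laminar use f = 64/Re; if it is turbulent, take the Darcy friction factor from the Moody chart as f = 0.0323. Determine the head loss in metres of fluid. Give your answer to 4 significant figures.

Q = 1.903 L/s = 1.903/1000 = 0.001903 m³/s.
Cross-sectional area A = πD²/4 = π(0.01563)²/4 = 0.0001919 m²; mean velocity V = Q/A = 0.001903/0.0001919 = 9.918 m/s.
Reynolds number Re = ρVD/μ = 881.9 · 9.918 · 0.01563 / 0.00835 = 1.637e+04.
Re > 4000 → turbulent; use the Moody-chart value f = 0.0323.
Total minor-loss coefficient ΣK = 3·0.35 = 1.05.
ΔP = [f·L/D + ΣK]·(ρV²/2) = [0.0323·5.049/0.01563 + 1.05]·(881.9·9.918²/2) = [10.43 + 1.05]·4.338e+04 = 4.981e+05 Pa.
Head loss h_f = ΔP/(ρg) = 4.981e+05/(881.9·9.81) = 57.58 m.

h_f ≈ 57.58 m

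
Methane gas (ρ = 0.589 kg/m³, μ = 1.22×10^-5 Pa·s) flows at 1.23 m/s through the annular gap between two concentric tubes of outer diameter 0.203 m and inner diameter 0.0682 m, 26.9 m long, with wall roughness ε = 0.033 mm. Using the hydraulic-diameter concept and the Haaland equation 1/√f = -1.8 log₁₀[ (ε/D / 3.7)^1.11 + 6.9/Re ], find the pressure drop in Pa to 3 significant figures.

Hydraulic diameter D_h = 4A/P = D_o - D_i = 0.203 - 0.0682 = 0.1348 m.
Re = ρVD_h/μ = 0.589·1.23·0.1348/1.22e-05 = 8005.
ε/D_h = 3.3e-05/0.1348 = 0.000245; Haaland gives 1/√f = -1.8 log₁₀[2.3e-05+0.000862] = 5.496, so f = 0.03311.
ΔP = f(L/D_h)(ρV²/2) = 0.03311·26.9/0.1348·0.4455 = 2.944 Pa.

ΔP ≈ 2.94 Pa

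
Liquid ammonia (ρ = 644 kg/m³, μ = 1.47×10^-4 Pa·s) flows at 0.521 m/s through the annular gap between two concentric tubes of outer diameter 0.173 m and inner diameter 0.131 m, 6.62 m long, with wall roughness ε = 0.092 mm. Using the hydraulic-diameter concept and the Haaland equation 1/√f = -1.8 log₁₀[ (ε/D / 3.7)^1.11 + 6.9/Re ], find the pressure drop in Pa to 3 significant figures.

ΔP ≈ 352 Pa

Hydraulic diameter D_h = 4A/P = D_o - D_i = 0.173 - 0.131 = 0.042 m.
Re = ρVD_h/μ = 644·0.521·0.042/0.000147 = 9.586e+04.
ε/D_h = 9.2e-05/0.042 = 0.00219; Haaland gives 1/√f = -1.8 log₁₀[0.000261+7.2e-05] = 6.259, so f = 0.02553.
ΔP = f(L/D_h)(ρV²/2) = 0.02553·6.62/0.042·87.4 = 351.7 Pa.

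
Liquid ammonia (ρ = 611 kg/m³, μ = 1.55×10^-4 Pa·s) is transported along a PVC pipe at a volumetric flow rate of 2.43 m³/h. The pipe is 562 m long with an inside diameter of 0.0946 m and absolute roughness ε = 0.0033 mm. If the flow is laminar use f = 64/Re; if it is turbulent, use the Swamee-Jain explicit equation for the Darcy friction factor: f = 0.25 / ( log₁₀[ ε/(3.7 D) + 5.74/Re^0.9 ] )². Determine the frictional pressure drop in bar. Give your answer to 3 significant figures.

ΔP ≈ 0.00377 bar

Q = 2.43 m³/h = 2.43/3600 = 0.000675 m³/s.
Cross-sectional area A = πD²/4 = π(0.0946)²/4 = 0.007029 m²; mean velocity V = Q/A = 0.000675/0.007029 = 0.09604 m/s.
Reynolds number Re = ρVD/μ = 611 · 0.09604 · 0.0946 / 0.000155 = 3.581e+04.
Re > 4000 → turbulent. Relative roughness ε/D = 3.3e-06/0.0946 = 3.49e-05. Swamee-Jain: f = 0.25/(log₁₀[3.49e-05/3.7 + 5.74/3.581e+04^0.9])² = 0.25/(log₁₀[9.43e-06 + 0.000457])² = 0.25/(-3.331)² = 0.02253.
Darcy-Weisbach: ΔP = f(L/D)(ρV²/2) = 0.02253·(562/0.0946)·(611·0.09604²/2) = 0.02253·5941·2.818 = 377.2 Pa.
ΔP = 377.2 Pa = 0.00377 bar.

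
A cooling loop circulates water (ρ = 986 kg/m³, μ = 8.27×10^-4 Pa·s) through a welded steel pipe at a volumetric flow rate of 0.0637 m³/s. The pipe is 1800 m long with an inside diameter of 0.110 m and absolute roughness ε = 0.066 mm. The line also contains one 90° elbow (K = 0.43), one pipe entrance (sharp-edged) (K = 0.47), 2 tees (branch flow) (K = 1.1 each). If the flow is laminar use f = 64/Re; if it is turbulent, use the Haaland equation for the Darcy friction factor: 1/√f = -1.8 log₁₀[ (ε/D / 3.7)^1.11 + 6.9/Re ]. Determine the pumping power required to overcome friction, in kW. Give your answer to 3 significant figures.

Cross-sectional area A = πD²/4 = π(0.11)²/4 = 0.009503 m²; mean velocity V = Q/A = 0.0637/0.009503 = 6.703 m/s.
Reynolds number Re = ρVD/μ = 986 · 6.703 · 0.11 / 0.000827 = 8.791e+05.
Re > 4000 → turbulent. Relative roughness ε/D = 6.6e-05/0.11 = 0.0006. Haaland: 1/√f = -1.8 log₁₀[(0.0006/3.7)^1.11 + 6.9/8.791e+05] = -1.8 log₁₀[6.21e-05 + 7.85e-06] = 7.479, so f = 0.01788.
Total minor-loss coefficient ΣK = 1·0.43 + 1·0.47 + 2·1.1 = 3.1.
ΔP = [f·L/D + ΣK]·(ρV²/2) = [0.01788·1800/0.11 + 3.1]·(986·6.703²/2) = [292.5 + 3.1]·2.215e+04 = 6.548e+06 Pa.
Pumping power P = QΔP = 0.0637·6.548e+06 = 417100 W = 417 kW.

P ≈ 417 kW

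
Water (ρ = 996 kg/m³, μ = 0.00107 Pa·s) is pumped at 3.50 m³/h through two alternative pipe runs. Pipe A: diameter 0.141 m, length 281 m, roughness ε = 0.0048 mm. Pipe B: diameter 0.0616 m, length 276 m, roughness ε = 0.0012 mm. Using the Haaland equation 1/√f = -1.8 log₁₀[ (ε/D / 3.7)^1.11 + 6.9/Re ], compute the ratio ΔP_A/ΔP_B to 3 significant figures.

ΔP_A/ΔP_B ≈ 0.0202

Pipe A: V = Q/A = 0.0009722/0.01561 = 0.06226 m/s; Re = 8172; ε/D = 3.4e-05; Haaland → f = 0.0327; ΔP_A = f(L/D)(ρV²/2) = 125.8 Pa.
Pipe B: V = Q/A = 0.0009722/0.00298 = 0.3262 m/s; Re = 1.871e+04; ε/D = 1.95e-05; Haaland → f = 0.02621; ΔP_B = f(L/D)(ρV²/2) = 6224 Pa.
ΔP_A/ΔP_B = 125.8/6224 = 0.0202.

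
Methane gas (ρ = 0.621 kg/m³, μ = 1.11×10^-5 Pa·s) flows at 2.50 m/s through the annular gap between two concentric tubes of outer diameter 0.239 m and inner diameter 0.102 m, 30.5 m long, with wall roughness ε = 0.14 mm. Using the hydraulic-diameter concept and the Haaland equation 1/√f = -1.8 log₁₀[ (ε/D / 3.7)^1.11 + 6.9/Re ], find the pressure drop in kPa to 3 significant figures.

ΔP ≈ 0.0121 kPa

Hydraulic diameter D_h = 4A/P = D_o - D_i = 0.239 - 0.102 = 0.137 m.
Re = ρVD_h/μ = 0.621·2.5·0.137/1.11e-05 = 1.916e+04.
ε/D_h = 0.00014/0.137 = 0.00102; Haaland gives 1/√f = -1.8 log₁₀[0.000112+0.00036] = 5.987, so f = 0.0279.
ΔP = f(L/D_h)(ρV²/2) = 0.0279·30.5/0.137·1.941 = 12.06 Pa.
ΔP = 0.0121 kPa.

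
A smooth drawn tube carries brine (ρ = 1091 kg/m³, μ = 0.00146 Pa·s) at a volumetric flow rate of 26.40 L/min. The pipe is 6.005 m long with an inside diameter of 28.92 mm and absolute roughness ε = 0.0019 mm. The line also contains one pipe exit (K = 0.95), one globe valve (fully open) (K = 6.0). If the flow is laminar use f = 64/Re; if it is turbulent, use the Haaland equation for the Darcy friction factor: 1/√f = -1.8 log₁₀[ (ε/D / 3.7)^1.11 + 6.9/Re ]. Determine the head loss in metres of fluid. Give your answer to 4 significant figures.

Q = 26.40 L/min = 26.40/60000 = 0.00044 m³/s.
Cross-sectional area A = πD²/4 = π(0.02892)²/4 = 0.0006569 m²; mean velocity V = Q/A = 0.00044/0.0006569 = 0.6698 m/s.
Reynolds number Re = ρVD/μ = 1091 · 0.6698 · 0.02892 / 0.00146 = 1.448e+04.
Re > 4000 → turbulent. Relative roughness ε/D = 1.9e-06/0.02892 = 6.57e-05. Haaland: 1/√f = -1.8 log₁₀[(6.57e-05/3.7)^1.11 + 6.9/1.448e+04] = -1.8 log₁₀[5.33e-06 + 0.000477] = 5.971, so f = 0.02805.
Total minor-loss coefficient ΣK = 1·0.95 + 1·6 = 6.95.
ΔP = [f·L/D + ΣK]·(ρV²/2) = [0.02805·6.005/0.02892 + 6.95]·(1091·0.6698²/2) = [5.825 + 6.95]·244.8 = 3127 Pa.
Head loss h_f = ΔP/(ρg) = 3127/(1091·9.81) = 0.2921 m.

h_f ≈ 0.2921 m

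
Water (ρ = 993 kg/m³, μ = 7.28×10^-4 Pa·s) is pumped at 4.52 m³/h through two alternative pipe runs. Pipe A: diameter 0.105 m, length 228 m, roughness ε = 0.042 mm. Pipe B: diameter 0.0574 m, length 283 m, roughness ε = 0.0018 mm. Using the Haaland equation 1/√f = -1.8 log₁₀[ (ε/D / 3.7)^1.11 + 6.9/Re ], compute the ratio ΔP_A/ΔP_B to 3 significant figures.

ΔP_A/ΔP_B ≈ 0.0467

Pipe A: V = Q/A = 0.001256/0.008659 = 0.145 m/s; Re = 2.077e+04; ε/D = 0.0004; Haaland → f = 0.02624; ΔP_A = f(L/D)(ρV²/2) = 594.8 Pa.
Pipe B: V = Q/A = 0.001256/0.002588 = 0.4852 m/s; Re = 3.799e+04; ε/D = 3.14e-05; Haaland → f = 0.02212; ΔP_B = f(L/D)(ρV²/2) = 1.275e+04 Pa.
ΔP_A/ΔP_B = 594.8/1.275e+04 = 0.0467.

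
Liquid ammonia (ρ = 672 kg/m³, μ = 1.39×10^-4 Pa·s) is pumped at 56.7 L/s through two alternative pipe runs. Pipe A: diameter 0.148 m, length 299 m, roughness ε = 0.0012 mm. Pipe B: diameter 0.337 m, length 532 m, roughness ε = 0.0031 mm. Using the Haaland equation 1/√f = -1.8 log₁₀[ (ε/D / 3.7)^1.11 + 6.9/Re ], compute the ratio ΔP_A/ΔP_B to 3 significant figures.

Pipe A: V = Q/A = 0.0567/0.0172 = 3.296 m/s; Re = 2.358e+06; ε/D = 8.11e-06; Haaland → f = 0.01034; ΔP_A = f(L/D)(ρV²/2) = 7.627e+04 Pa.
Pipe B: V = Q/A = 0.0567/0.0892 = 0.6357 m/s; Re = 1.036e+06; ε/D = 9.2e-06; Haaland → f = 0.01169; ΔP_B = f(L/D)(ρV²/2) = 2505 Pa.
ΔP_A/ΔP_B = 7.627e+04/2505 = 30.4.

ΔP_A/ΔP_B ≈ 30.4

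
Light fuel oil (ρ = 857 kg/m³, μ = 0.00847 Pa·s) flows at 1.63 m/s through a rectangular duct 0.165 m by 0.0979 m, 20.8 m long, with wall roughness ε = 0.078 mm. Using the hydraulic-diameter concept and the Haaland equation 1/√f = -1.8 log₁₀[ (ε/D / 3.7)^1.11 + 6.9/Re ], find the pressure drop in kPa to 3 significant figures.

ΔP ≈ 5.17 kPa

Hydraulic diameter D_h = 4A/P = 4·(0.165·0.0979)/(2·(0.165+0.0979)) = 0.06461/0.5258 = 0.1229 m.
Re = ρVD_h/μ = 857·1.63·0.1229/0.00847 = 2.027e+04.
ε/D_h = 7.8e-05/0.1229 = 0.000635; Haaland gives 1/√f = -1.8 log₁₀[6.61e-05+0.00034] = 6.104, so f = 0.02684.
ΔP = f(L/D_h)(ρV²/2) = 0.02684·20.8/0.1229·1138 = 5173 Pa.
ΔP = 5.17 kPa.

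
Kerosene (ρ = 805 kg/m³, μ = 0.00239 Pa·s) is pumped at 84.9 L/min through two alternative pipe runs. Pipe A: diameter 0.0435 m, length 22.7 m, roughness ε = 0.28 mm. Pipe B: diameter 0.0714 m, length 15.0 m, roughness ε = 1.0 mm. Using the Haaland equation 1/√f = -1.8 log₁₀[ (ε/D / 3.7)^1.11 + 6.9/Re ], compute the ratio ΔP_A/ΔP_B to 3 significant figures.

ΔP_A/ΔP_B ≈ 14.2

Pipe A: V = Q/A = 0.001415/0.001486 = 0.9521 m/s; Re = 1.395e+04; ε/D = 0.00644; Haaland → f = 0.03756; ΔP_A = f(L/D)(ρV²/2) = 7151 Pa.
Pipe B: V = Q/A = 0.001415/0.004004 = 0.3534 m/s; Re = 8499; ε/D = 0.014; Haaland → f = 0.04771; ΔP_B = f(L/D)(ρV²/2) = 503.9 Pa.
ΔP_A/ΔP_B = 7151/503.9 = 14.2.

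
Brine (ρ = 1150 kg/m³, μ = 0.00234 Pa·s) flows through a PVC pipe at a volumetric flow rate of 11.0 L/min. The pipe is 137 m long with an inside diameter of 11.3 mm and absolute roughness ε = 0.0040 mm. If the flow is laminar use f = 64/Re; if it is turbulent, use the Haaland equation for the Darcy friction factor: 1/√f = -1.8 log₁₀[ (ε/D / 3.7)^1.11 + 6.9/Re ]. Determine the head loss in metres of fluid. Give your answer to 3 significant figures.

Q = 11.0 L/min = 11.0/60000 = 0.0001833 m³/s.
Cross-sectional area A = πD²/4 = π(0.0113)²/4 = 0.0001003 m²; mean velocity V = Q/A = 0.0001833/0.0001003 = 1.828 m/s.
Reynolds number Re = ρVD/μ = 1150 · 1.828 · 0.0113 / 0.00234 = 1.015e+04.
Re > 4000 → turbulent. Relative roughness ε/D = 4e-06/0.0113 = 0.000354. Haaland: 1/√f = -1.8 log₁₀[(0.000354/3.7)^1.11 + 6.9/1.015e+04] = -1.8 log₁₀[3.46e-05 + 0.00068] = 5.663, so f = 0.03118.
Darcy-Weisbach: ΔP = f(L/D)(ρV²/2) = 0.03118·(137/0.0113)·(1150·1.828²/2) = 0.03118·1.212e+04·1922 = 7.264e+05 Pa.
Head loss h_f = ΔP/(ρg) = 7.264e+05/(1150·9.81) = 64.4 m.

h_f ≈ 64.4 m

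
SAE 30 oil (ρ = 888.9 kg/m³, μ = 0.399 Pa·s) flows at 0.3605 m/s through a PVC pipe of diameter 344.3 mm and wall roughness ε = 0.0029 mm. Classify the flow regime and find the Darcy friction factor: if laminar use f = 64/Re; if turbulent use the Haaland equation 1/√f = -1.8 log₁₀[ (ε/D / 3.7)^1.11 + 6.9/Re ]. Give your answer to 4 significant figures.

f ≈ 0.2315

Re = ρVD/μ = 888.9·0.3605·0.3443/0.399 = 276.5.
Re < 2300 → laminar, so f = 64/Re = 0.2315 (roughness is irrelevant in laminar flow).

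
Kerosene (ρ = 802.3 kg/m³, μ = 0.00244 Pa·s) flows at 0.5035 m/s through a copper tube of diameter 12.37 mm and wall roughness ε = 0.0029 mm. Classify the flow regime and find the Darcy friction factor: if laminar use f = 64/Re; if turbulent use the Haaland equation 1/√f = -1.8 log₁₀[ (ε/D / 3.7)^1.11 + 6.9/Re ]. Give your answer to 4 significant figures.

f ≈ 0.03125

Re = ρVD/μ = 802.3·0.5035·0.01237/0.00244 = 2048.
Re < 2300 → laminar, so f = 64/Re = 0.03125 (roughness is irrelevant in laminar flow).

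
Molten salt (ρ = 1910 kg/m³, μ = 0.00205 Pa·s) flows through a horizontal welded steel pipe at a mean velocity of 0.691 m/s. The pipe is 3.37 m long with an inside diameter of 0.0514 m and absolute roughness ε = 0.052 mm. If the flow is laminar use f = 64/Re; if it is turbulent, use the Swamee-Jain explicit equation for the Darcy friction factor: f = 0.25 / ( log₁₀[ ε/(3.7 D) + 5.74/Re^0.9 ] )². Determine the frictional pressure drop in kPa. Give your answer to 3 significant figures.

Reynolds number Re = ρVD/μ = 1910 · 0.691 · 0.0514 / 0.00205 = 3.309e+04.
Re > 4000 → turbulent. Relative roughness ε/D = 5.2e-05/0.0514 = 0.00101. Swamee-Jain: f = 0.25/(log₁₀[0.00101/3.7 + 5.74/3.309e+04^0.9])² = 0.25/(log₁₀[0.000273 + 0.000491])² = 0.25/(-3.117)² = 0.02574.
Darcy-Weisbach: ΔP = f(L/D)(ρV²/2) = 0.02574·(3.37/0.0514)·(1910·0.691²/2) = 0.02574·65.56·456 = 769.5 Pa.
ΔP = 769.5 Pa = 0.769 kPa.

ΔP ≈ 0.769 kPa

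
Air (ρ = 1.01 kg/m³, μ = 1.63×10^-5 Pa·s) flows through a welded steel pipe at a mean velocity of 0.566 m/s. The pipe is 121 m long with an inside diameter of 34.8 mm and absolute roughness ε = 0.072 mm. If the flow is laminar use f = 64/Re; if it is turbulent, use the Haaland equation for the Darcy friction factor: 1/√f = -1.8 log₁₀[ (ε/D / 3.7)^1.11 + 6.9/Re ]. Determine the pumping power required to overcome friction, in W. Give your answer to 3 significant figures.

Reynolds number Re = ρVD/μ = 1.01 · 0.566 · 0.0348 / 1.63e-05 = 1220.
Re < 2300 → laminar flow, so f = 64/Re = 64/1220 = 0.05244 (the turbulent correlation is not needed).
Darcy-Weisbach: ΔP = f(L/D)(ρV²/2) = 0.05244·(121/0.0348)·(1.01·0.566²/2) = 0.05244·3477·0.1618 = 29.5 Pa.
Q = V·A = 0.566·0.0009511 = 0.0005384 m³/s.
Pumping power P = QΔP = 0.0005384·29.5 = 0.01588 W = 0.0159 W.

P ≈ 0.0159 W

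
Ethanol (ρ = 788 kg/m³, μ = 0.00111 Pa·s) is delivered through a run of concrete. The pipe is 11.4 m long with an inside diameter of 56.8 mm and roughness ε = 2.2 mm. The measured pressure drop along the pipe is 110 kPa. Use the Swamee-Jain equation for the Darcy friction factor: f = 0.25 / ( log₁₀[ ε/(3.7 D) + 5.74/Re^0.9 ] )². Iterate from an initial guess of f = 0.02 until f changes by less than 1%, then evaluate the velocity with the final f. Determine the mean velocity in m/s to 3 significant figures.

Rearranging Darcy-Weisbach: V = √(2·ΔP·D/(f·L·ρ)). With ε/D = 0.0022/0.0568 = 0.0387, iterate starting from f = 0.02:
  f = 0.02 → V = √(2·1.1e+05·0.0568/(0.02·11.4·788)) = 8.34 m/s; Re = ρVD/μ = 3.363e+05; f → 0.06392
  f = 0.06392 → V = 4.665 m/s; Re = 1.881e+05; f → 0.06403
Converged (Δf/f < 1%). With the final f = 0.06403: V = √(2·1.1e+05·0.0568/(0.06403·11.4·788)) = 4.661 m/s.

V ≈ 4.66 m/s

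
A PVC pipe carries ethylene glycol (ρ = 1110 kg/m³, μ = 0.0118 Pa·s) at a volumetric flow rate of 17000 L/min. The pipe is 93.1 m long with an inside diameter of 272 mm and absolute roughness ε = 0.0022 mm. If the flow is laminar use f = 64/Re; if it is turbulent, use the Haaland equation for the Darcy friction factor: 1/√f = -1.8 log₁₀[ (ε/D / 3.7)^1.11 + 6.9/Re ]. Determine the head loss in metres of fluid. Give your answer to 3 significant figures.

Q = 17000 L/min = 17000/60000 = 0.2833 m³/s.
Cross-sectional area A = πD²/4 = π(0.272)²/4 = 0.05811 m²; mean velocity V = Q/A = 0.2833/0.05811 = 4.876 m/s.
Reynolds number Re = ρVD/μ = 1110 · 4.876 · 0.272 / 0.0118 = 1.248e+05.
Re > 4000 → turbulent. Relative roughness ε/D = 2.2e-06/0.272 = 8.09e-06. Haaland: 1/√f = -1.8 log₁₀[(8.09e-06/3.7)^1.11 + 6.9/1.248e+05] = -1.8 log₁₀[5.21e-07 + 5.53e-05] = 7.656, so f = 0.01706.
Darcy-Weisbach: ΔP = f(L/D)(ρV²/2) = 0.01706·(93.1/0.272)·(1110·4.876²/2) = 0.01706·342.3·1.32e+04 = 7.706e+04 Pa.
Head loss h_f = ΔP/(ρg) = 7.706e+04/(1110·9.81) = 7.08 m.

h_f ≈ 7.08 m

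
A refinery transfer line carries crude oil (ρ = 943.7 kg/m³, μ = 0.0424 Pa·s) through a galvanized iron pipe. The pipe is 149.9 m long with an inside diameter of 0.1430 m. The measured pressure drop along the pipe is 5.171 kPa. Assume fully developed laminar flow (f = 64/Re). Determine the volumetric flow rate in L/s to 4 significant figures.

For laminar flow, f = 64/Re with Re = ρVD/μ, so Darcy-Weisbach reduces to ΔP = 32μLV/D². Solving for V: V = ΔP·D²/(32μL) = 5171·(0.143)²/(32·0.0424·149.9) = 0.5199 m/s.
Check: Re = ρVD/μ = 943.7·0.5199·0.143/0.0424 = 1655 < 2300, so the laminar assumption holds.
Q = V·A = 0.5199·(π/4·0.143²) = 0.00835 m³/s = 8.350 L/s.

Q ≈ 8.350 L/s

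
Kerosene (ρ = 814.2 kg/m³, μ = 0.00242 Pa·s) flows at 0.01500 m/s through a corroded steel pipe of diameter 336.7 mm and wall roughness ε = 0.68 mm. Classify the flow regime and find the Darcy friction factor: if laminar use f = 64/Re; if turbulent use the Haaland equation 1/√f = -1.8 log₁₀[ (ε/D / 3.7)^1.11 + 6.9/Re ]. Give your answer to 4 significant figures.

Re = ρVD/μ = 814.2·0.015·0.3367/0.00242 = 1699.
Re < 2300 → laminar, so f = 64/Re = 0.03766 (roughness is irrelevant in laminar flow).

f ≈ 0.03766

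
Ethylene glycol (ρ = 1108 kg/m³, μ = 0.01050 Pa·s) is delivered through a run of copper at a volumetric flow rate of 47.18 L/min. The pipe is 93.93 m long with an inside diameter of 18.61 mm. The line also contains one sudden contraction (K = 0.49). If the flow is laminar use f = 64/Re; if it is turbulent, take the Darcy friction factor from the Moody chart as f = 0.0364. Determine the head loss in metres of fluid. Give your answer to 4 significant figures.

Q = 47.18 L/min = 47.18/60000 = 0.0007863 m³/s.
Cross-sectional area A = πD²/4 = π(0.01861)²/4 = 0.000272 m²; mean velocity V = Q/A = 0.0007863/0.000272 = 2.891 m/s.
Reynolds number Re = ρVD/μ = 1108 · 2.891 · 0.01861 / 0.0105 = 5677.
Re > 4000 → turbulent; use the Moody-chart value f = 0.0364.
Total minor-loss coefficient ΣK = 1·0.49 = 0.49.
ΔP = [f·L/D + ΣK]·(ρV²/2) = [0.0364·93.93/0.01861 + 0.49]·(1108·2.891²/2) = [183.7 + 0.49]·4630 = 8.529e+05 Pa.
Head loss h_f = ΔP/(ρg) = 8.529e+05/(1108·9.81) = 78.46 m.

h_f ≈ 78.46 m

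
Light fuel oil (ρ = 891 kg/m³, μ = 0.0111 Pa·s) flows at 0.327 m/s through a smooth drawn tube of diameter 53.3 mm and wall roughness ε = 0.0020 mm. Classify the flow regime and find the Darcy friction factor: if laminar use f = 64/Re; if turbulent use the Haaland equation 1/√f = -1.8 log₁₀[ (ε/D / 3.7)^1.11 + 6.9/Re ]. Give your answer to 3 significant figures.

Re = ρVD/μ = 891·0.327·0.0533/0.0111 = 1399.
Re < 2300 → laminar, so f = 64/Re = 0.04575 (roughness is irrelevant in laminar flow).

f ≈ 0.0457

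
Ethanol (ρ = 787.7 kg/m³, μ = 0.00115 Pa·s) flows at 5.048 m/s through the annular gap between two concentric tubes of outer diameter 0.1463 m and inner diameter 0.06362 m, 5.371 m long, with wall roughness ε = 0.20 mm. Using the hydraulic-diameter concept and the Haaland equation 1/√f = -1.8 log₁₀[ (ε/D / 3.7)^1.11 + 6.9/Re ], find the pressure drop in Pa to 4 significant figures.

ΔP ≈ 16420 Pa

Hydraulic diameter D_h = 4A/P = D_o - D_i = 0.1463 - 0.06362 = 0.08268 m.
Re = ρVD_h/μ = 787.7·5.048·0.08268/0.00115 = 2.859e+05.
ε/D_h = 0.0002/0.08268 = 0.00242; Haaland gives 1/√f = -1.8 log₁₀[0.000292+2.41e-05] = 6.301, so f = 0.02519.
ΔP = f(L/D_h)(ρV²/2) = 0.02519·5.371/0.08268·1.004e+04 = 1.642e+04 Pa.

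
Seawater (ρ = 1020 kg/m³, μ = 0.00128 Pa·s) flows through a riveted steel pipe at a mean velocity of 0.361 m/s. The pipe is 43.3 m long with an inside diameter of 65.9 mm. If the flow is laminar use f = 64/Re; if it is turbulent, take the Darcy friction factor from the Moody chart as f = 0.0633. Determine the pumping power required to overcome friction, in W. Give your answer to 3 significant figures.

P ≈ 3.40 W

Reynolds number Re = ρVD/μ = 1020 · 0.361 · 0.0659 / 0.00128 = 1.896e+04.
Re > 4000 → turbulent; use the Moody-chart value f = 0.0633.
Darcy-Weisbach: ΔP = f(L/D)(ρV²/2) = 0.0633·(43.3/0.0659)·(1020·0.361²/2) = 0.0633·657.1·66.46 = 2764 Pa.
Q = V·A = 0.361·0.003411 = 0.001231 m³/s.
Pumping power P = QΔP = 0.001231·2764 = 3.404 W = 3.40 W.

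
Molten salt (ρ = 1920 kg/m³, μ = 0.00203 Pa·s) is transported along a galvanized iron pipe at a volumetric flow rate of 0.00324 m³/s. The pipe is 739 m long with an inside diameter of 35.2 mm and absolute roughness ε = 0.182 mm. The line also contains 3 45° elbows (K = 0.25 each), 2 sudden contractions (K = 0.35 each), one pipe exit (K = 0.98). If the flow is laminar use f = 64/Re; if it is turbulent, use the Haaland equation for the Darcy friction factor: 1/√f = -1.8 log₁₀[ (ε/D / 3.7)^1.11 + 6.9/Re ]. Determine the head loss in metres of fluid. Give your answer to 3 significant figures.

h_f ≈ 375 m

Cross-sectional area A = πD²/4 = π(0.0352)²/4 = 0.0009731 m²; mean velocity V = Q/A = 0.00324/0.0009731 = 3.329 m/s.
Reynolds number Re = ρVD/μ = 1920 · 3.329 · 0.0352 / 0.00203 = 1.108e+05.
Re > 4000 → turbulent. Relative roughness ε/D = 0.000182/0.0352 = 0.00517. Haaland: 1/√f = -1.8 log₁₀[(0.00517/3.7)^1.11 + 6.9/1.108e+05] = -1.8 log₁₀[0.000678 + 6.22e-05] = 5.635, so f = 0.03149.
Total minor-loss coefficient ΣK = 3·0.25 + 2·0.35 + 1·0.98 = 2.43.
ΔP = [f·L/D + ΣK]·(ρV²/2) = [0.03149·739/0.0352 + 2.43]·(1920·3.329²/2) = [661.2 + 2.43]·1.064e+04 = 7.062e+06 Pa.
Head loss h_f = ΔP/(ρg) = 7.062e+06/(1920·9.81) = 375 m.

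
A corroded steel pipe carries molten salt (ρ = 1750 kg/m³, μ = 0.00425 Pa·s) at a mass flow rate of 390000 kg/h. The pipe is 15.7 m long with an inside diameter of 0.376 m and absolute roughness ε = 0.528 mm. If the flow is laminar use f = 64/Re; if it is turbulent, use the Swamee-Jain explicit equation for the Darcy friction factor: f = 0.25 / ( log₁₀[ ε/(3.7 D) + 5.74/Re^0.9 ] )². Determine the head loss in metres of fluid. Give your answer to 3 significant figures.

h_f ≈ 0.0158 m

ṁ = 390000 kg/h = 390000/3600 = 108.3 kg/s.
A = πD²/4 = π(0.376)²/4 = 0.111 m²; mean velocity V = ṁ/(ρA) = 108.3/(1750 · 0.111) = 0.5575 m/s.
Reynolds number Re = ρVD/μ = 1750 · 0.5575 · 0.376 / 0.00425 = 8.632e+04.
Re > 4000 → turbulent. Relative roughness ε/D = 0.000528/0.376 = 0.0014. Swamee-Jain: f = 0.25/(log₁₀[0.0014/3.7 + 5.74/8.632e+04^0.9])² = 0.25/(log₁₀[0.00038 + 0.000207])² = 0.25/(-3.232)² = 0.02394.
Darcy-Weisbach: ΔP = f(L/D)(ρV²/2) = 0.02394·(15.7/0.376)·(1750·0.5575²/2) = 0.02394·41.76·272 = 271.9 Pa.
Head loss h_f = ΔP/(ρg) = 271.9/(1750·9.81) = 0.0158 m.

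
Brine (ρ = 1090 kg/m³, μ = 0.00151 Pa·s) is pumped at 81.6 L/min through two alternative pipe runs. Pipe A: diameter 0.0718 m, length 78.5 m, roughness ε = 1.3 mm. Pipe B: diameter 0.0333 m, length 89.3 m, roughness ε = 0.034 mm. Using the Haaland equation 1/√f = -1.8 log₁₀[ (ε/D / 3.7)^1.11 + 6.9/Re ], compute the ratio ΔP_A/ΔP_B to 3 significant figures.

Pipe A: V = Q/A = 0.00136/0.004049 = 0.3359 m/s; Re = 1.741e+04; ε/D = 0.0181; Haaland → f = 0.04916; ΔP_A = f(L/D)(ρV²/2) = 3305 Pa.
Pipe B: V = Q/A = 0.00136/0.0008709 = 1.562 m/s; Re = 3.754e+04; ε/D = 0.00102; Haaland → f = 0.02478; ΔP_B = f(L/D)(ρV²/2) = 8.833e+04 Pa.
ΔP_A/ΔP_B = 3305/8.833e+04 = 0.0374.

ΔP_A/ΔP_B ≈ 0.0374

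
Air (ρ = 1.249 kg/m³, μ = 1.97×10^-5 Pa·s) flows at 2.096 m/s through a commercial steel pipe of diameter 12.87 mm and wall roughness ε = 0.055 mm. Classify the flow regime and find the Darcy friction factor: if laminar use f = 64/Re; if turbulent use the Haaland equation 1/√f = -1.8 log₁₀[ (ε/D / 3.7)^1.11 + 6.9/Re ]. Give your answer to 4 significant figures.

Re = ρVD/μ = 1.249·2.096·0.01287/1.97e-05 = 1710.
Re < 2300 → laminar, so f = 64/Re = 0.03742 (roughness is irrelevant in laminar flow).

f ≈ 0.03742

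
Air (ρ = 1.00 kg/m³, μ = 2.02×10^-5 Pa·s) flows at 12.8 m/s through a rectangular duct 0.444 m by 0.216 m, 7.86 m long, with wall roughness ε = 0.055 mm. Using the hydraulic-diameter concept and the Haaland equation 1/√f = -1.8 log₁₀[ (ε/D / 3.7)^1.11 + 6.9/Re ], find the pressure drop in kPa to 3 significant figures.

Hydraulic diameter D_h = 4A/P = 4·(0.444·0.216)/(2·(0.444+0.216)) = 0.3836/1.32 = 0.2906 m.
Re = ρVD_h/μ = 1·12.8·0.2906/2.02e-05 = 1.842e+05.
ε/D_h = 5.5e-05/0.2906 = 0.000189; Haaland gives 1/√f = -1.8 log₁₀[1.73e-05+3.75e-05] = 7.671, so f = 0.01699.
ΔP = f(L/D_h)(ρV²/2) = 0.01699·7.86/0.2906·81.92 = 37.65 Pa.
ΔP = 0.0376 kPa.

ΔP ≈ 0.0376 kPa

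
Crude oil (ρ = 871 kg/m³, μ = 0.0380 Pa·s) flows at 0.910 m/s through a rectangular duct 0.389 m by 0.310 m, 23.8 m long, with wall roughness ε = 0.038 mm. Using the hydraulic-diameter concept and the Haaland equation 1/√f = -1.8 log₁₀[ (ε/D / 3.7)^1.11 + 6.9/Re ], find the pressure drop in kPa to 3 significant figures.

ΔP ≈ 0.845 kPa

Hydraulic diameter D_h = 4A/P = 4·(0.389·0.31)/(2·(0.389+0.31)) = 0.4824/1.398 = 0.345 m.
Re = ρVD_h/μ = 871·0.91·0.345/0.038 = 7197.
ε/D_h = 3.8e-05/0.345 = 0.00011; Haaland gives 1/√f = -1.8 log₁₀[9.46e-06+0.000959] = 5.425, so f = 0.03398.
ΔP = f(L/D_h)(ρV²/2) = 0.03398·23.8/0.345·360.6 = 845.2 Pa.
ΔP = 0.845 kPa.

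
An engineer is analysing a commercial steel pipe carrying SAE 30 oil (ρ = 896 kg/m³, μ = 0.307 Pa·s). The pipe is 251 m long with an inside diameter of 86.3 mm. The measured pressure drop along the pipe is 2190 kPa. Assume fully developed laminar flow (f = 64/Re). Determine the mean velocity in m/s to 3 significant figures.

V ≈ 6.61 m/s

For laminar flow, f = 64/Re with Re = ρVD/μ, so Darcy-Weisbach reduces to ΔP = 32μLV/D². Solving for V: V = ΔP·D²/(32μL) = 2.19e+06·(0.0863)²/(32·0.307·251) = 6.615 m/s.
Check: Re = ρVD/μ = 896·6.615·0.0863/0.307 = 1666 < 2300, so the laminar assumption holds.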